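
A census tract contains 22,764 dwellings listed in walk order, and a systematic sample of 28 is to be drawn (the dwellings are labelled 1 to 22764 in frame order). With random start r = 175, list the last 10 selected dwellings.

14809, 15622, 16435, 17248, 18061, 18874, 19687, 20500, 21313, 22126

k = N/n = 22764/28 = 813
19th selection = 175 + 18×813 = 14809
20th: 14809 + 813 = 15622
21st: 15622 + 813 = 16435
22nd: 16435 + 813 = 17248
23rd: 17248 + 813 = 18061
24th: 18061 + 813 = 18874
25th: 18874 + 813 = 19687
26th: 19687 + 813 = 20500
27th: 20500 + 813 = 21313
28th: 21313 + 813 = 22126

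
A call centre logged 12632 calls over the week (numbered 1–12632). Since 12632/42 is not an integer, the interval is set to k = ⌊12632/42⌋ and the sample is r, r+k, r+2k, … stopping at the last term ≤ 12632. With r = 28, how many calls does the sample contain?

k = ⌊12632/42⌋ = 300
Achieved size = ⌊(12632 − 28)/300⌋ + 1 = ⌊12604/300⌋ + 1 = 42 + 1 = 43
(last selection: 28 + 42×300 = 12628 ≤ 12632; next would be 12928 > 12632)

43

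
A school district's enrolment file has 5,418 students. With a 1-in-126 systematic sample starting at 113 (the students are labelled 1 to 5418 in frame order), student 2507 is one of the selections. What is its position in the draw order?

k = 126
position = (2507 − 113)/126 + 1 = 2394/126 + 1 = 19 + 1 = 20

20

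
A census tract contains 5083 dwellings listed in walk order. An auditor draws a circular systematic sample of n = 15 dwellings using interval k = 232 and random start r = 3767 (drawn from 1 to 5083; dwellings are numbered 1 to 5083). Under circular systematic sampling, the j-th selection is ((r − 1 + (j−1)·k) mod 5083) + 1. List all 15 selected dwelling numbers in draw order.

3767, 3999, 4231, 4463, 4695, 4927, 76, 308, 540, 772, 1004, 1236, 1468, 1700, 1932

Selection 1: 3767
Selection 2: 3767 + 232 = 3999
Selection 3: 3999 + 232 = 4231
Selection 4: 4231 + 232 = 4463
Selection 5: 4463 + 232 = 4695
Selection 6: 4695 + 232 = 4927
Selection 7: 4927 + 232 = 5159 → 5159 − 5083 = 76
Selection 8: 76 + 232 = 308
Selection 9: 308 + 232 = 540
Selection 10: 540 + 232 = 772
Selection 11: 772 + 232 = 1004
Selection 12: 1004 + 232 = 1236
Selection 13: 1236 + 232 = 1468
Selection 14: 1468 + 232 = 1700
Selection 15: 1700 + 232 = 1932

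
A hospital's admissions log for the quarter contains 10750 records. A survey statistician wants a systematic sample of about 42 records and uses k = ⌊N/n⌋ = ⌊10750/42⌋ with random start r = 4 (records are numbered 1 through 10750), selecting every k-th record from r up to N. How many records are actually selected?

43

k = ⌊10750/42⌋ = 255
Achieved size = ⌊(10750 − 4)/255⌋ + 1 = ⌊10746/255⌋ + 1 = 42 + 1 = 43
(last selection: 4 + 42×255 = 10714 ≤ 10750; next would be 10969 > 10750)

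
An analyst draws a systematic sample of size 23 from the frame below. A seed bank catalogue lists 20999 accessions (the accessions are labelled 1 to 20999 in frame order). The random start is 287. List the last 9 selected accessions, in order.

13069, 13982, 14895, 15808, 16721, 17634, 18547, 19460, 20373

k = N/n = 20999/23 = 913
15th selection = 287 + 14×913 = 13069
16th: 13069 + 913 = 13982
17th: 13982 + 913 = 14895
18th: 14895 + 913 = 15808
19th: 15808 + 913 = 16721
20th: 16721 + 913 = 17634
21st: 17634 + 913 = 18547
22nd: 18547 + 913 = 19460
23rd: 19460 + 913 = 20373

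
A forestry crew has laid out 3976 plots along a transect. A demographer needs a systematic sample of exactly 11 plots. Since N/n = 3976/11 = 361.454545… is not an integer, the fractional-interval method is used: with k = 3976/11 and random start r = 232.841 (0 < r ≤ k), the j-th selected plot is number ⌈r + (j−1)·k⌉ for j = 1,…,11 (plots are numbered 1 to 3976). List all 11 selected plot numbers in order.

j=1: r + 0k = 232.841 → ⌈·⌉ = 233
j=2: r + 1k = 594.295545… → ⌈·⌉ = 595
j=3: r + 2k = 955.750090… → ⌈·⌉ = 956
j=4: r + 3k = 1317.204636… → ⌈·⌉ = 1318
j=5: r + 4k = 1678.659181… → ⌈·⌉ = 1679
j=6: r + 5k = 2040.113727… → ⌈·⌉ = 2041
j=7: r + 6k = 2401.568272… → ⌈·⌉ = 2402
j=8: r + 7k = 2763.022818… → ⌈·⌉ = 2764
j=9: r + 8k = 3124.477363… → ⌈·⌉ = 3125
j=10: r + 9k = 3485.931909… → ⌈·⌉ = 3486
j=11: r + 10k = 3847.386454… → ⌈·⌉ = 3848

233, 595, 956, 1318, 1679, 2041, 2402, 2764, 3125, 3486, 3848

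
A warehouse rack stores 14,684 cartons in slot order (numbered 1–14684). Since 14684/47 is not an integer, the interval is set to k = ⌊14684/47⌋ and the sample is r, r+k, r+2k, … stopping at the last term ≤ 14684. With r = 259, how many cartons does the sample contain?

k = ⌊14684/47⌋ = 312
Achieved size = ⌊(14684 − 259)/312⌋ + 1 = ⌊14425/312⌋ + 1 = 46 + 1 = 47
(last selection: 259 + 46×312 = 14611 ≤ 14684; next would be 14923 > 14684)

47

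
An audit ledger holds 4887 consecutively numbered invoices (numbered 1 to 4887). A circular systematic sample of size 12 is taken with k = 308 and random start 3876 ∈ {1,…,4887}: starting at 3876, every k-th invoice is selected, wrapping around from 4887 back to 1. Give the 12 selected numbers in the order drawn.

3876, 4184, 4492, 4800, 221, 529, 837, 1145, 1453, 1761, 2069, 2377

Selection 1: 3876
Selection 2: 3876 + 308 = 4184
Selection 3: 4184 + 308 = 4492
Selection 4: 4492 + 308 = 4800
Selection 5: 4800 + 308 = 5108 → 5108 − 4887 = 221
Selection 6: 221 + 308 = 529
Selection 7: 529 + 308 = 837
Selection 8: 837 + 308 = 1145
Selection 9: 1145 + 308 = 1453
Selection 10: 1453 + 308 = 1761
Selection 11: 1761 + 308 = 2069
Selection 12: 2069 + 308 = 2377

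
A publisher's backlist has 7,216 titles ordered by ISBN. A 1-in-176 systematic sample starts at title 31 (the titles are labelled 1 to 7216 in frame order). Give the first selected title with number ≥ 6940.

k = 176
Steps past start: ⌈(6940 − 31)/176⌉ = ⌈6909/176⌉ = 40
Selected title: 31 + 40×176 = 7071

7071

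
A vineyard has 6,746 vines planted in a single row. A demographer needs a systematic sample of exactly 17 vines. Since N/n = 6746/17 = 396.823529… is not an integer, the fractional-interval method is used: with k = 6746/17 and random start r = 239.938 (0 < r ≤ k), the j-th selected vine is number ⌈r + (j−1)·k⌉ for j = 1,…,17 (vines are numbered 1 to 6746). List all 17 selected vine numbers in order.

j=1: r + 0k = 239.938 → ⌈·⌉ = 240
j=2: r + 1k = 636.761529… → ⌈·⌉ = 637
j=3: r + 2k = 1033.585058… → ⌈·⌉ = 1034
j=4: r + 3k = 1430.408588… → ⌈·⌉ = 1431
j=5: r + 4k = 1827.232117… → ⌈·⌉ = 1828
j=6: r + 5k = 2224.055647… → ⌈·⌉ = 2225
j=7: r + 6k = 2620.879176… → ⌈·⌉ = 2621
j=8: r + 7k = 3017.702705… → ⌈·⌉ = 3018
j=9: r + 8k = 3414.526235… → ⌈·⌉ = 3415
j=10: r + 9k = 3811.349764… → ⌈·⌉ = 3812
j=11: r + 10k = 4208.173294… → ⌈·⌉ = 4209
j=12: r + 11k = 4604.996823… → ⌈·⌉ = 4605
j=13: r + 12k = 5001.820352… → ⌈·⌉ = 5002
j=14: r + 13k = 5398.643882… → ⌈·⌉ = 5399
j=15: r + 14k = 5795.467411… → ⌈·⌉ = 5796
j=16: r + 15k = 6192.290941… → ⌈·⌉ = 6193
j=17: r + 16k = 6589.114470… → ⌈·⌉ = 6590

240, 637, 1034, 1431, 1828, 2225, 2621, 3018, 3415, 3812, 4209, 4605, 5002, 5399, 5796, 6193, 6590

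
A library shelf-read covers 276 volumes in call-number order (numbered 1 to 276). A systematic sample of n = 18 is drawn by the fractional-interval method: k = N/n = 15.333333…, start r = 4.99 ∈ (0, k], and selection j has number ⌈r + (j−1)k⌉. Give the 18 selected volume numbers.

5, 21, 36, 51, 67, 82, 97, 113, 128, 143, 159, 174, 189, 205, 220, 235, 251, 266

j=1: r + 0k = 4.99 → ⌈·⌉ = 5
j=2: r + 1k = 20.323333… → ⌈·⌉ = 21
j=3: r + 2k = 35.656666… → ⌈·⌉ = 36
j=4: r + 3k = 50.99 → ⌈·⌉ = 51
j=5: r + 4k = 66.323333… → ⌈·⌉ = 67
j=6: r + 5k = 81.656666… → ⌈·⌉ = 82
j=7: r + 6k = 96.99 → ⌈·⌉ = 97
j=8: r + 7k = 112.323333… → ⌈·⌉ = 113
j=9: r + 8k = 127.656666… → ⌈·⌉ = 128
j=10: r + 9k = 142.99 → ⌈·⌉ = 143
j=11: r + 10k = 158.323333… → ⌈·⌉ = 159
j=12: r + 11k = 173.656666… → ⌈·⌉ = 174
j=13: r + 12k = 188.99 → ⌈·⌉ = 189
j=14: r + 13k = 204.323333… → ⌈·⌉ = 205
j=15: r + 14k = 219.656666… → ⌈·⌉ = 220
j=16: r + 15k = 234.99 → ⌈·⌉ = 235
j=17: r + 16k = 250.323333… → ⌈·⌉ = 251
j=18: r + 17k = 265.656666… → ⌈·⌉ = 266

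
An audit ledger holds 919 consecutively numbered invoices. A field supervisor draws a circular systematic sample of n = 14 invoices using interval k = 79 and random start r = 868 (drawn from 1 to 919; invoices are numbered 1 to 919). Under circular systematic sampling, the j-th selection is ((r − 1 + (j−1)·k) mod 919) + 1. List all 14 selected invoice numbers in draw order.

868, 28, 107, 186, 265, 344, 423, 502, 581, 660, 739, 818, 897, 57

Selection 1: 868
Selection 2: 868 + 79 = 947 → 947 − 919 = 28
Selection 3: 28 + 79 = 107
Selection 4: 107 + 79 = 186
Selection 5: 186 + 79 = 265
Selection 6: 265 + 79 = 344
Selection 7: 344 + 79 = 423
Selection 8: 423 + 79 = 502
Selection 9: 502 + 79 = 581
Selection 10: 581 + 79 = 660
Selection 11: 660 + 79 = 739
Selection 12: 739 + 79 = 818
Selection 13: 818 + 79 = 897
Selection 14: 897 + 79 = 976 → 976 − 919 = 57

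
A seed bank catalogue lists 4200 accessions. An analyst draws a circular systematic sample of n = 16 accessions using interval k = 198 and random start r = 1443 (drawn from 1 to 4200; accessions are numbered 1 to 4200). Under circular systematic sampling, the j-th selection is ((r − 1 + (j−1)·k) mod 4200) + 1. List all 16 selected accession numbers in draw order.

Selection 1: 1443
Selection 2: 1443 + 198 = 1641
Selection 3: 1641 + 198 = 1839
Selection 4: 1839 + 198 = 2037
Selection 5: 2037 + 198 = 2235
Selection 6: 2235 + 198 = 2433
Selection 7: 2433 + 198 = 2631
Selection 8: 2631 + 198 = 2829
Selection 9: 2829 + 198 = 3027
Selection 10: 3027 + 198 = 3225
Selection 11: 3225 + 198 = 3423
Selection 12: 3423 + 198 = 3621
Selection 13: 3621 + 198 = 3819
Selection 14: 3819 + 198 = 4017
Selection 15: 4017 + 198 = 4215 → 4215 − 4200 = 15
Selection 16: 15 + 198 = 213

1443, 1641, 1839, 2037, 2235, 2433, 2631, 2829, 3027, 3225, 3423, 3621, 3819, 4017, 15, 213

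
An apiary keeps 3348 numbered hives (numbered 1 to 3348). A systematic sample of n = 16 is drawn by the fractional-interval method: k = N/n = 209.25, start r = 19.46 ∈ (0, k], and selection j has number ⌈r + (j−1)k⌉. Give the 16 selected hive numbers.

j=1: r + 0k = 19.46 → ⌈·⌉ = 20
j=2: r + 1k = 228.71 → ⌈·⌉ = 229
j=3: r + 2k = 437.96 → ⌈·⌉ = 438
j=4: r + 3k = 647.21 → ⌈·⌉ = 648
j=5: r + 4k = 856.46 → ⌈·⌉ = 857
j=6: r + 5k = 1065.71 → ⌈·⌉ = 1066
j=7: r + 6k = 1274.96 → ⌈·⌉ = 1275
j=8: r + 7k = 1484.21 → ⌈·⌉ = 1485
j=9: r + 8k = 1693.46 → ⌈·⌉ = 1694
j=10: r + 9k = 1902.71 → ⌈·⌉ = 1903
j=11: r + 10k = 2111.96 → ⌈·⌉ = 2112
j=12: r + 11k = 2321.21 → ⌈·⌉ = 2322
j=13: r + 12k = 2530.46 → ⌈·⌉ = 2531
j=14: r + 13k = 2739.71 → ⌈·⌉ = 2740
j=15: r + 14k = 2948.96 → ⌈·⌉ = 2949
j=16: r + 15k = 3158.21 → ⌈·⌉ = 3159

20, 229, 438, 648, 857, 1066, 1275, 1485, 1694, 1903, 2112, 2322, 2531, 2740, 2949, 3159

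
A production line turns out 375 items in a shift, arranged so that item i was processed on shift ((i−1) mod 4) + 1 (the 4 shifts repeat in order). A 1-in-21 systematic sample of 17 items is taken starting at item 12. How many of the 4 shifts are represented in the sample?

Consecutive selections differ by k = 21, so their shift numbers differ by 21 mod 4 = 1.
gcd(21, 4) = 1, so the sample visits 4/1 = 4 distinct residues mod 4.
Start 12 is shift 4; the shifts hit are 1, 2, 3, 4.

4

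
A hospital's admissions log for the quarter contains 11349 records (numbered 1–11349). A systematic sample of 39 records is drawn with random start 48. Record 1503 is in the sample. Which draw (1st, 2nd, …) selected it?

6

k = 11349/39 = 291
position = (1503 − 48)/291 + 1 = 1455/291 + 1 = 5 + 1 = 6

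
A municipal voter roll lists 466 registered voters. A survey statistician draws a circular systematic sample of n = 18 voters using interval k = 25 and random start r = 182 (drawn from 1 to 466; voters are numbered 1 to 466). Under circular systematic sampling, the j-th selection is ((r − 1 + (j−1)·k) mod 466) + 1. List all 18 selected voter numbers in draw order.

182, 207, 232, 257, 282, 307, 332, 357, 382, 407, 432, 457, 16, 41, 66, 91, 116, 141

Selection 1: 182
Selection 2: 182 + 25 = 207
Selection 3: 207 + 25 = 232
Selection 4: 232 + 25 = 257
Selection 5: 257 + 25 = 282
Selection 6: 282 + 25 = 307
Selection 7: 307 + 25 = 332
Selection 8: 332 + 25 = 357
Selection 9: 357 + 25 = 382
Selection 10: 382 + 25 = 407
Selection 11: 407 + 25 = 432
Selection 12: 432 + 25 = 457
Selection 13: 457 + 25 = 482 → 482 − 466 = 16
Selection 14: 16 + 25 = 41
Selection 15: 41 + 25 = 66
Selection 16: 66 + 25 = 91
Selection 17: 91 + 25 = 116
Selection 18: 116 + 25 = 141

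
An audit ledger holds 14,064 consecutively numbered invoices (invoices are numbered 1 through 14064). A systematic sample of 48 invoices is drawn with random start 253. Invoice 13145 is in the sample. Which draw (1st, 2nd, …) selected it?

k = 14064/48 = 293
position = (13145 − 253)/293 + 1 = 12892/293 + 1 = 44 + 1 = 45

45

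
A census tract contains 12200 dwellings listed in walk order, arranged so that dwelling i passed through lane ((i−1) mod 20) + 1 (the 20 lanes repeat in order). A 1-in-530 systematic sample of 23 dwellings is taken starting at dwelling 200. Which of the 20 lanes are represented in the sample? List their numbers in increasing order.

Consecutive selections differ by k = 530, so their lane numbers differ by 530 mod 20 = 10.
gcd(530, 20) = 10, so the sample visits 20/10 = 2 distinct residues mod 20.
Start 200 is lane 20; the lanes hit are 10, 20.

10, 20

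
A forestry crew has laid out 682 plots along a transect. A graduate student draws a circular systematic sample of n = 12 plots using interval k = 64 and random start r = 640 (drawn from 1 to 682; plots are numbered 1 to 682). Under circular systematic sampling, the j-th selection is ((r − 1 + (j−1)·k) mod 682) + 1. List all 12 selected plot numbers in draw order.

Selection 1: 640
Selection 2: 640 + 64 = 704 → 704 − 682 = 22
Selection 3: 22 + 64 = 86
Selection 4: 86 + 64 = 150
Selection 5: 150 + 64 = 214
Selection 6: 214 + 64 = 278
Selection 7: 278 + 64 = 342
Selection 8: 342 + 64 = 406
Selection 9: 406 + 64 = 470
Selection 10: 470 + 64 = 534
Selection 11: 534 + 64 = 598
Selection 12: 598 + 64 = 662

640, 22, 86, 150, 214, 278, 342, 406, 470, 534, 598, 662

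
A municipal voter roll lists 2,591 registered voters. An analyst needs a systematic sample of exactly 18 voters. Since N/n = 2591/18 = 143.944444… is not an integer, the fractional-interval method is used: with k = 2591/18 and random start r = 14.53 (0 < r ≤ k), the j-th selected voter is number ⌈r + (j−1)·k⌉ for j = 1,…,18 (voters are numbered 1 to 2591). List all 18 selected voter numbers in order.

15, 159, 303, 447, 591, 735, 879, 1023, 1167, 1311, 1454, 1598, 1742, 1886, 2030, 2174, 2318, 2462

j=1: r + 0k = 14.53 → ⌈·⌉ = 15
j=2: r + 1k = 158.474444… → ⌈·⌉ = 159
j=3: r + 2k = 302.418888… → ⌈·⌉ = 303
j=4: r + 3k = 446.363333… → ⌈·⌉ = 447
j=5: r + 4k = 590.307777… → ⌈·⌉ = 591
j=6: r + 5k = 734.252222… → ⌈·⌉ = 735
j=7: r + 6k = 878.196666… → ⌈·⌉ = 879
j=8: r + 7k = 1022.141111… → ⌈·⌉ = 1023
j=9: r + 8k = 1166.085555… → ⌈·⌉ = 1167
j=10: r + 9k = 1310.03 → ⌈·⌉ = 1311
j=11: r + 10k = 1453.974444… → ⌈·⌉ = 1454
j=12: r + 11k = 1597.918888… → ⌈·⌉ = 1598
j=13: r + 12k = 1741.863333… → ⌈·⌉ = 1742
j=14: r + 13k = 1885.807777… → ⌈·⌉ = 1886
j=15: r + 14k = 2029.752222… → ⌈·⌉ = 2030
j=16: r + 15k = 2173.696666… → ⌈·⌉ = 2174
j=17: r + 16k = 2317.641111… → ⌈·⌉ = 2318
j=18: r + 17k = 2461.585555… → ⌈·⌉ = 2462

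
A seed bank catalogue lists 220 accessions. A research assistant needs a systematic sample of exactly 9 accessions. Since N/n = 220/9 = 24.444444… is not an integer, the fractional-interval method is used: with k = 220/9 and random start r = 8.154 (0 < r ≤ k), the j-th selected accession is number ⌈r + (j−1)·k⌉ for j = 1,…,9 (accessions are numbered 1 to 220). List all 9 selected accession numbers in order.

9, 33, 58, 82, 106, 131, 155, 180, 204

j=1: r + 0k = 8.154 → ⌈·⌉ = 9
j=2: r + 1k = 32.598444… → ⌈·⌉ = 33
j=3: r + 2k = 57.042888… → ⌈·⌉ = 58
j=4: r + 3k = 81.487333… → ⌈·⌉ = 82
j=5: r + 4k = 105.931777… → ⌈·⌉ = 106
j=6: r + 5k = 130.376222… → ⌈·⌉ = 131
j=7: r + 6k = 154.820666… → ⌈·⌉ = 155
j=8: r + 7k = 179.265111… → ⌈·⌉ = 180
j=9: r + 8k = 203.709555… → ⌈·⌉ = 204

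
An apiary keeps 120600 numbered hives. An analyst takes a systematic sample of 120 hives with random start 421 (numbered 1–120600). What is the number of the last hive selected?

120016

k = 120600/120 = 1005
120th selection = r + (120−1)·k = 421 + 119×1005 = 421 + 119595 = 120016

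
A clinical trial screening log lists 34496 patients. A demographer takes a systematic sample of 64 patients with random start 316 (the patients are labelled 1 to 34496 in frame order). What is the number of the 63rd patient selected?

33734

k = 34496/64 = 539
63rd selection = r + (63−1)·k = 316 + 62×539 = 316 + 33418 = 33734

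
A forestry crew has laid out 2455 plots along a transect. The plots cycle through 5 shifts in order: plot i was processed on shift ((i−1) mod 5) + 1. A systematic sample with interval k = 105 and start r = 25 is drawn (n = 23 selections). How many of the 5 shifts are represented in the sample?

Consecutive selections differ by k = 105, so their shift numbers differ by 105 mod 5 = 0.
gcd(105, 5) = 5, so the sample visits 5/5 = 1 distinct residues mod 5.
Start 25 is shift 5; the shifts hit are 5.

1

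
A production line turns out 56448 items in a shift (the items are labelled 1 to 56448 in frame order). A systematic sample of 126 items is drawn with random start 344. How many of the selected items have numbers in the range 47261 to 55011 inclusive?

k = 56448/126 = 448
First selection ≥ 47261: 344 + ⌈(47261−344)/448⌉·448 = 344 + 105×448 = 47384
Last selection ≤ 55011: 344 + ⌊(55011−344)/448⌋·448 = 344 + 122×448 = 55000
Count = 122 − 105 + 1 = 18

18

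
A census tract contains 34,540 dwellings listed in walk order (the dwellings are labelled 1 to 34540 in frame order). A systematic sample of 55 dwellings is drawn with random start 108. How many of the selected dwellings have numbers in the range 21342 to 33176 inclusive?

k = 34540/55 = 628
First selection ≥ 21342: 108 + ⌈(21342−108)/628⌉·628 = 108 + 34×628 = 21460
Last selection ≤ 33176: 108 + ⌊(33176−108)/628⌋·628 = 108 + 52×628 = 32764
Count = 52 − 34 + 1 = 19

19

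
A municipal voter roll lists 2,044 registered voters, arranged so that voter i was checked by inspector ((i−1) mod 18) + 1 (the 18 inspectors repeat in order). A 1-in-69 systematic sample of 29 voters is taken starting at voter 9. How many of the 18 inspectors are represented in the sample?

6

Consecutive selections differ by k = 69, so their inspector numbers differ by 69 mod 18 = 15.
gcd(69, 18) = 3, so the sample visits 18/3 = 6 distinct residues mod 18.
Start 9 is inspector 9; the inspectors hit are 3, 6, 9, 12, 15, 18.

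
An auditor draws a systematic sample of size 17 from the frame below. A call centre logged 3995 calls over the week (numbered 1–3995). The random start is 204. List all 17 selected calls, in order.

k = N/n = 3995/17 = 235
call 1: 204
call 2: 204 + 235 = 439
call 3: 439 + 235 = 674
call 4: 674 + 235 = 909
call 5: 909 + 235 = 1144
call 6: 1144 + 235 = 1379
call 7: 1379 + 235 = 1614
call 8: 1614 + 235 = 1849
call 9: 1849 + 235 = 2084
call 10: 2084 + 235 = 2319
call 11: 2319 + 235 = 2554
call 12: 2554 + 235 = 2789
call 13: 2789 + 235 = 3024
call 14: 3024 + 235 = 3259
call 15: 3259 + 235 = 3494
call 16: 3494 + 235 = 3729
call 17: 3729 + 235 = 3964

204, 439, 674, 909, 1144, 1379, 1614, 1849, 2084, 2319, 2554, 2789, 3024, 3259, 3494, 3729, 3964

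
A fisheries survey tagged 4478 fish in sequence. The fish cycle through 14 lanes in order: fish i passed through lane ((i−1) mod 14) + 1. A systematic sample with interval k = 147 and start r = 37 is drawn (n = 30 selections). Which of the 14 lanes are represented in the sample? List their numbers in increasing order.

Consecutive selections differ by k = 147, so their lane numbers differ by 147 mod 14 = 7.
gcd(147, 14) = 7, so the sample visits 14/7 = 2 distinct residues mod 14.
Start 37 is lane 9; the lanes hit are 2, 9.

2, 9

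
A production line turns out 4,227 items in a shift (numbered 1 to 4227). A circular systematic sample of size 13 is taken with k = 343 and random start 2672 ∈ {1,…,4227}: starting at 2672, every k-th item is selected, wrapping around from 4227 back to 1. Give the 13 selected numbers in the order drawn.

2672, 3015, 3358, 3701, 4044, 160, 503, 846, 1189, 1532, 1875, 2218, 2561

Selection 1: 2672
Selection 2: 2672 + 343 = 3015
Selection 3: 3015 + 343 = 3358
Selection 4: 3358 + 343 = 3701
Selection 5: 3701 + 343 = 4044
Selection 6: 4044 + 343 = 4387 → 4387 − 4227 = 160
Selection 7: 160 + 343 = 503
Selection 8: 503 + 343 = 846
Selection 9: 846 + 343 = 1189
Selection 10: 1189 + 343 = 1532
Selection 11: 1532 + 343 = 1875
Selection 12: 1875 + 343 = 2218
Selection 13: 2218 + 343 = 2561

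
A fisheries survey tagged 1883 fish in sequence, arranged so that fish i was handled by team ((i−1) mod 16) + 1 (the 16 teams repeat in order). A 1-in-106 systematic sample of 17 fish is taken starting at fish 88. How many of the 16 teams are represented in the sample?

Consecutive selections differ by k = 106, so their team numbers differ by 106 mod 16 = 10.
gcd(106, 16) = 2, so the sample visits 16/2 = 8 distinct residues mod 16.
Start 88 is team 8; the teams hit are 2, 4, 6, 8, 10, 12, 14, 16.

8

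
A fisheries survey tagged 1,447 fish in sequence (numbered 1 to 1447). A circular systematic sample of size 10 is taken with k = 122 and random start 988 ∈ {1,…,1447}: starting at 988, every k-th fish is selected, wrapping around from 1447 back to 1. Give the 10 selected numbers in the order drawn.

988, 1110, 1232, 1354, 29, 151, 273, 395, 517, 639

Selection 1: 988
Selection 2: 988 + 122 = 1110
Selection 3: 1110 + 122 = 1232
Selection 4: 1232 + 122 = 1354
Selection 5: 1354 + 122 = 1476 → 1476 − 1447 = 29
Selection 6: 29 + 122 = 151
Selection 7: 151 + 122 = 273
Selection 8: 273 + 122 = 395
Selection 9: 395 + 122 = 517
Selection 10: 517 + 122 = 639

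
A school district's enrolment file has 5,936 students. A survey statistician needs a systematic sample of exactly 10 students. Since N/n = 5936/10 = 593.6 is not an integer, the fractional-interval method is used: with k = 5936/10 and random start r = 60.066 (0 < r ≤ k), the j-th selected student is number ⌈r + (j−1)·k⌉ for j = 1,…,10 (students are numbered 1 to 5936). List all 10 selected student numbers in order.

j=1: r + 0k = 60.066 → ⌈·⌉ = 61
j=2: r + 1k = 653.666 → ⌈·⌉ = 654
j=3: r + 2k = 1247.266 → ⌈·⌉ = 1248
j=4: r + 3k = 1840.866 → ⌈·⌉ = 1841
j=5: r + 4k = 2434.466 → ⌈·⌉ = 2435
j=6: r + 5k = 3028.066 → ⌈·⌉ = 3029
j=7: r + 6k = 3621.666 → ⌈·⌉ = 3622
j=8: r + 7k = 4215.266 → ⌈·⌉ = 4216
j=9: r + 8k = 4808.866 → ⌈·⌉ = 4809
j=10: r + 9k = 5402.466 → ⌈·⌉ = 5403

61, 654, 1248, 1841, 2435, 3029, 3622, 4216, 4809, 5403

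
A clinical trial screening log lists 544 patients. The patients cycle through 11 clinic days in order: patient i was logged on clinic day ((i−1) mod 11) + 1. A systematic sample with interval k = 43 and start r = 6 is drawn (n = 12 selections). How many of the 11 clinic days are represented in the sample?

11

Consecutive selections differ by k = 43, so their clinic day numbers differ by 43 mod 11 = 10.
gcd(43, 11) = 1, so the sample visits 11/1 = 11 distinct residues mod 11.
Start 6 is clinic day 6; the clinic days hit are 1, 2, 3, 4, 5, 6, 7, 8, 9, 10, 11.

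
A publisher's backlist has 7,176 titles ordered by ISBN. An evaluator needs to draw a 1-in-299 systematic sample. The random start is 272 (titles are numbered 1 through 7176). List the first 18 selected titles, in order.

title 1: 272
title 2: 272 + 299 = 571
title 3: 571 + 299 = 870
title 4: 870 + 299 = 1169
title 5: 1169 + 299 = 1468
title 6: 1468 + 299 = 1767
title 7: 1767 + 299 = 2066
title 8: 2066 + 299 = 2365
title 9: 2365 + 299 = 2664
title 10: 2664 + 299 = 2963
title 11: 2963 + 299 = 3262
title 12: 3262 + 299 = 3561
title 13: 3561 + 299 = 3860
title 14: 3860 + 299 = 4159
title 15: 4159 + 299 = 4458
title 16: 4458 + 299 = 4757
title 17: 4757 + 299 = 5056
title 18: 5056 + 299 = 5355

272, 571, 870, 1169, 1468, 1767, 2066, 2365, 2664, 2963, 3262, 3561, 3860, 4159, 4458, 4757, 5056, 5355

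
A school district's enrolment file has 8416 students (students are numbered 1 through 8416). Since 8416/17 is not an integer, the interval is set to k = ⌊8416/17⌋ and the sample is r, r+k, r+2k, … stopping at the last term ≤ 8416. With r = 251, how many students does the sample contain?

17

k = ⌊8416/17⌋ = 495
Achieved size = ⌊(8416 − 251)/495⌋ + 1 = ⌊8165/495⌋ + 1 = 16 + 1 = 17
(last selection: 251 + 16×495 = 8171 ≤ 8416; next would be 8666 > 8416)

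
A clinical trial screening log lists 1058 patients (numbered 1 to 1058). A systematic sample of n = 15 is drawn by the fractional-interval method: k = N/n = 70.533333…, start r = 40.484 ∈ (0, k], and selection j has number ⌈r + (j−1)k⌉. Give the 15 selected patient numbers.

41, 112, 182, 253, 323, 394, 464, 535, 605, 676, 746, 817, 887, 958, 1028

j=1: r + 0k = 40.484 → ⌈·⌉ = 41
j=2: r + 1k = 111.017333… → ⌈·⌉ = 112
j=3: r + 2k = 181.550666… → ⌈·⌉ = 182
j=4: r + 3k = 252.084 → ⌈·⌉ = 253
j=5: r + 4k = 322.617333… → ⌈·⌉ = 323
j=6: r + 5k = 393.150666… → ⌈·⌉ = 394
j=7: r + 6k = 463.684 → ⌈·⌉ = 464
j=8: r + 7k = 534.217333… → ⌈·⌉ = 535
j=9: r + 8k = 604.750666… → ⌈·⌉ = 605
j=10: r + 9k = 675.284 → ⌈·⌉ = 676
j=11: r + 10k = 745.817333… → ⌈·⌉ = 746
j=12: r + 11k = 816.350666… → ⌈·⌉ = 817
j=13: r + 12k = 886.884 → ⌈·⌉ = 887
j=14: r + 13k = 957.417333… → ⌈·⌉ = 958
j=15: r + 14k = 1027.950666… → ⌈·⌉ = 1028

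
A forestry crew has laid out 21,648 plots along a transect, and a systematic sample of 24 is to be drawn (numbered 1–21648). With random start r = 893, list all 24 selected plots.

k = N/n = 21648/24 = 902
plot 1: 893
plot 2: 893 + 902 = 1795
plot 3: 1795 + 902 = 2697
plot 4: 2697 + 902 = 3599
plot 5: 3599 + 902 = 4501
plot 6: 4501 + 902 = 5403
plot 7: 5403 + 902 = 6305
plot 8: 6305 + 902 = 7207
plot 9: 7207 + 902 = 8109
plot 10: 8109 + 902 = 9011
plot 11: 9011 + 902 = 9913
plot 12: 9913 + 902 = 10815
plot 13: 10815 + 902 = 11717
plot 14: 11717 + 902 = 12619
plot 15: 12619 + 902 = 13521
plot 16: 13521 + 902 = 14423
plot 17: 14423 + 902 = 15325
plot 18: 15325 + 902 = 16227
plot 19: 16227 + 902 = 17129
plot 20: 17129 + 902 = 18031
plot 21: 18031 + 902 = 18933
plot 22: 18933 + 902 = 19835
plot 23: 19835 + 902 = 20737
plot 24: 20737 + 902 = 21639

893, 1795, 2697, 3599, 4501, 5403, 6305, 7207, 8109, 9011, 9913, 10815, 11717, 12619, 13521, 14423, 15325, 16227, 17129, 18031, 18933, 19835, 20737, 21639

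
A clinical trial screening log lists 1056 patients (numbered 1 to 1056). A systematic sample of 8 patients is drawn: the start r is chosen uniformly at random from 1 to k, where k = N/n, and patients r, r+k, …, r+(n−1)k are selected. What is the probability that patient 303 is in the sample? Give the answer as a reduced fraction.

k = 1056/8 = 132.
Patient 303 is selected iff r ≡ 303 (mod 132); exactly one such r in {1,…,132}.
Inclusion probability = 1/132.

1/132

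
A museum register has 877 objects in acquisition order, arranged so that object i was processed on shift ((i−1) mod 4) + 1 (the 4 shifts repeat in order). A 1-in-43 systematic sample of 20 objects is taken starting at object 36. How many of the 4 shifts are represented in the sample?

4

Consecutive selections differ by k = 43, so their shift numbers differ by 43 mod 4 = 3.
gcd(43, 4) = 1, so the sample visits 4/1 = 4 distinct residues mod 4.
Start 36 is shift 4; the shifts hit are 1, 2, 3, 4.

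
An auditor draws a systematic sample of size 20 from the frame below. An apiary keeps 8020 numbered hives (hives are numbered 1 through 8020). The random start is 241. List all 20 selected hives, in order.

241, 642, 1043, 1444, 1845, 2246, 2647, 3048, 3449, 3850, 4251, 4652, 5053, 5454, 5855, 6256, 6657, 7058, 7459, 7860

k = N/n = 8020/20 = 401
hive 1: 241
hive 2: 241 + 401 = 642
hive 3: 642 + 401 = 1043
hive 4: 1043 + 401 = 1444
hive 5: 1444 + 401 = 1845
hive 6: 1845 + 401 = 2246
hive 7: 2246 + 401 = 2647
hive 8: 2647 + 401 = 3048
hive 9: 3048 + 401 = 3449
hive 10: 3449 + 401 = 3850
hive 11: 3850 + 401 = 4251
hive 12: 4251 + 401 = 4652
hive 13: 4652 + 401 = 5053
hive 14: 5053 + 401 = 5454
hive 15: 5454 + 401 = 5855
hive 16: 5855 + 401 = 6256
hive 17: 6256 + 401 = 6657
hive 18: 6657 + 401 = 7058
hive 19: 7058 + 401 = 7459
hive 20: 7459 + 401 = 7860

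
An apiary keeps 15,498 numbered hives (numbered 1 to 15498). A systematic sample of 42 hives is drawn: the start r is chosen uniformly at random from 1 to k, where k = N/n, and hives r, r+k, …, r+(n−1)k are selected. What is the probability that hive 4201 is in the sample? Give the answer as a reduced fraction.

1/369

k = 15498/42 = 369.
Hive 4201 is selected iff r ≡ 4201 (mod 369); exactly one such r in {1,…,369}.
Inclusion probability = 1/369.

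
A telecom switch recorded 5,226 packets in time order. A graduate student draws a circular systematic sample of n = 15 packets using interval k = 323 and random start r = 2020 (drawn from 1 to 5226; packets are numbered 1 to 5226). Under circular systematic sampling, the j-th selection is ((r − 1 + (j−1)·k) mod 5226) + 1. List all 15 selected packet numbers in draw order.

2020, 2343, 2666, 2989, 3312, 3635, 3958, 4281, 4604, 4927, 24, 347, 670, 993, 1316

Selection 1: 2020
Selection 2: 2020 + 323 = 2343
Selection 3: 2343 + 323 = 2666
Selection 4: 2666 + 323 = 2989
Selection 5: 2989 + 323 = 3312
Selection 6: 3312 + 323 = 3635
Selection 7: 3635 + 323 = 3958
Selection 8: 3958 + 323 = 4281
Selection 9: 4281 + 323 = 4604
Selection 10: 4604 + 323 = 4927
Selection 11: 4927 + 323 = 5250 → 5250 − 5226 = 24
Selection 12: 24 + 323 = 347
Selection 13: 347 + 323 = 670
Selection 14: 670 + 323 = 993
Selection 15: 993 + 323 = 1316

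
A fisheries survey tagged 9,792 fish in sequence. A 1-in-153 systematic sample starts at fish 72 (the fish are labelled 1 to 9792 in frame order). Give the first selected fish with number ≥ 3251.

k = 153
Steps past start: ⌈(3251 − 72)/153⌉ = ⌈3179/153⌉ = 21
Selected fish: 72 + 21×153 = 3285

3285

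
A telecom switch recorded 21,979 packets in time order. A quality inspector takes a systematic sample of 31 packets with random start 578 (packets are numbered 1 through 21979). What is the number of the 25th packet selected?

17594

k = 21979/31 = 709
25th selection = r + (25−1)·k = 578 + 24×709 = 578 + 17016 = 17594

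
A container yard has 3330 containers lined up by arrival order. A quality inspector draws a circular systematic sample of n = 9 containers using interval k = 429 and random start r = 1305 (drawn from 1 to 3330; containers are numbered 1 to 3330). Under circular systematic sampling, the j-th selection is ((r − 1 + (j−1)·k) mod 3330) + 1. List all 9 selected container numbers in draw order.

Selection 1: 1305
Selection 2: 1305 + 429 = 1734
Selection 3: 1734 + 429 = 2163
Selection 4: 2163 + 429 = 2592
Selection 5: 2592 + 429 = 3021
Selection 6: 3021 + 429 = 3450 → 3450 − 3330 = 120
Selection 7: 120 + 429 = 549
Selection 8: 549 + 429 = 978
Selection 9: 978 + 429 = 1407

1305, 1734, 2163, 2592, 3021, 120, 549, 978, 1407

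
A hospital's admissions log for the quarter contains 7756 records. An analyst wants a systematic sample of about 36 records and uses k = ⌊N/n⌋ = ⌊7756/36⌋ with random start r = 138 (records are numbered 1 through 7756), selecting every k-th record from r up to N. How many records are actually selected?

36

k = ⌊7756/36⌋ = 215
Achieved size = ⌊(7756 − 138)/215⌋ + 1 = ⌊7618/215⌋ + 1 = 35 + 1 = 36
(last selection: 138 + 35×215 = 7663 ≤ 7756; next would be 7878 > 7756)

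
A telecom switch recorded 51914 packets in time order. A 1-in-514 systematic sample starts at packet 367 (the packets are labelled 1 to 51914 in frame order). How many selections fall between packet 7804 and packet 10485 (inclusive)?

k = 514
First selection ≥ 7804: 367 + ⌈(7804−367)/514⌉·514 = 367 + 15×514 = 8077
Last selection ≤ 10485: 367 + ⌊(10485−367)/514⌋·514 = 367 + 19×514 = 10133
Count = 19 − 15 + 1 = 5

5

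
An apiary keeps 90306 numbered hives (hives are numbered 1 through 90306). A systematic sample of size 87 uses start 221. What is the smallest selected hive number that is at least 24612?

25133

k = 90306/87 = 1038
Steps past start: ⌈(24612 − 221)/1038⌉ = ⌈24391/1038⌉ = 24
Selected hive: 221 + 24×1038 = 25133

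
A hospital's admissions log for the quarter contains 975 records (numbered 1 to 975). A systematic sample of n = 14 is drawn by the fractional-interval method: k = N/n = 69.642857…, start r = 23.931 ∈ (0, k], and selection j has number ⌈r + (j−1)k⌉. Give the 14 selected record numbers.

24, 94, 164, 233, 303, 373, 442, 512, 582, 651, 721, 791, 860, 930

j=1: r + 0k = 23.931 → ⌈·⌉ = 24
j=2: r + 1k = 93.573857… → ⌈·⌉ = 94
j=3: r + 2k = 163.216714… → ⌈·⌉ = 164
j=4: r + 3k = 232.859571… → ⌈·⌉ = 233
j=5: r + 4k = 302.502428… → ⌈·⌉ = 303
j=6: r + 5k = 372.145285… → ⌈·⌉ = 373
j=7: r + 6k = 441.788142… → ⌈·⌉ = 442
j=8: r + 7k = 511.431 → ⌈·⌉ = 512
j=9: r + 8k = 581.073857… → ⌈·⌉ = 582
j=10: r + 9k = 650.716714… → ⌈·⌉ = 651
j=11: r + 10k = 720.359571… → ⌈·⌉ = 721
j=12: r + 11k = 790.002428… → ⌈·⌉ = 791
j=13: r + 12k = 859.645285… → ⌈·⌉ = 860
j=14: r + 13k = 929.288142… → ⌈·⌉ = 930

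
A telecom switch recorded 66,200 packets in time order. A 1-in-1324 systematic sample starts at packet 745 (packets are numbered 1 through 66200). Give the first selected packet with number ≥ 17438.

17957

k = 1324
Steps past start: ⌈(17438 − 745)/1324⌉ = ⌈16693/1324⌉ = 13
Selected packet: 745 + 13×1324 = 17957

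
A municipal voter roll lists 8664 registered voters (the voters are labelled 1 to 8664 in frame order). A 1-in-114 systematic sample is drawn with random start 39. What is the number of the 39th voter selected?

k = 114
39th selection = r + (39−1)·k = 39 + 38×114 = 39 + 4332 = 4371

4371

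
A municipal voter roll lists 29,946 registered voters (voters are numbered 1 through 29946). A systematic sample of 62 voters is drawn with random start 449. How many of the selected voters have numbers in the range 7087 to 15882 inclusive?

18

k = 29946/62 = 483
First selection ≥ 7087: 449 + ⌈(7087−449)/483⌉·483 = 449 + 14×483 = 7211
Last selection ≤ 15882: 449 + ⌊(15882−449)/483⌋·483 = 449 + 31×483 = 15422
Count = 31 − 14 + 1 = 18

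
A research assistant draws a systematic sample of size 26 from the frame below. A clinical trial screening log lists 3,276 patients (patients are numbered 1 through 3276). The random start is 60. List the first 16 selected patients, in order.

60, 186, 312, 438, 564, 690, 816, 942, 1068, 1194, 1320, 1446, 1572, 1698, 1824, 1950

k = N/n = 3276/26 = 126
patient 1: 60
patient 2: 60 + 126 = 186
patient 3: 186 + 126 = 312
patient 4: 312 + 126 = 438
patient 5: 438 + 126 = 564
patient 6: 564 + 126 = 690
patient 7: 690 + 126 = 816
patient 8: 816 + 126 = 942
patient 9: 942 + 126 = 1068
patient 10: 1068 + 126 = 1194
patient 11: 1194 + 126 = 1320
patient 12: 1320 + 126 = 1446
patient 13: 1446 + 126 = 1572
patient 14: 1572 + 126 = 1698
patient 15: 1698 + 126 = 1824
patient 16: 1824 + 126 = 1950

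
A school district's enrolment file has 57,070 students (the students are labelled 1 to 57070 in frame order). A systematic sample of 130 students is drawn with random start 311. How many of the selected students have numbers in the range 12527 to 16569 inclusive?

k = 57070/130 = 439
First selection ≥ 12527: 311 + ⌈(12527−311)/439⌉·439 = 311 + 28×439 = 12603
Last selection ≤ 16569: 311 + ⌊(16569−311)/439⌋·439 = 311 + 37×439 = 16554
Count = 37 − 28 + 1 = 10

10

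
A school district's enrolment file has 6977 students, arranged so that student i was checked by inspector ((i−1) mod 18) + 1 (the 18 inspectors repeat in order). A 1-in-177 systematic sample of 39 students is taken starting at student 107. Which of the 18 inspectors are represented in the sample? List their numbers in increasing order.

2, 5, 8, 11, 14, 17

Consecutive selections differ by k = 177, so their inspector numbers differ by 177 mod 18 = 15.
gcd(177, 18) = 3, so the sample visits 18/3 = 6 distinct residues mod 18.
Start 107 is inspector 17; the inspectors hit are 2, 5, 8, 11, 14, 17.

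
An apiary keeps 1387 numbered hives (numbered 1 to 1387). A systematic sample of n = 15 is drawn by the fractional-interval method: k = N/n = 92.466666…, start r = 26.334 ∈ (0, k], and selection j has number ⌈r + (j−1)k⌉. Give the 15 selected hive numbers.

27, 119, 212, 304, 397, 489, 582, 674, 767, 859, 952, 1044, 1136, 1229, 1321

j=1: r + 0k = 26.334 → ⌈·⌉ = 27
j=2: r + 1k = 118.800666… → ⌈·⌉ = 119
j=3: r + 2k = 211.267333… → ⌈·⌉ = 212
j=4: r + 3k = 303.734 → ⌈·⌉ = 304
j=5: r + 4k = 396.200666… → ⌈·⌉ = 397
j=6: r + 5k = 488.667333… → ⌈·⌉ = 489
j=7: r + 6k = 581.134 → ⌈·⌉ = 582
j=8: r + 7k = 673.600666… → ⌈·⌉ = 674
j=9: r + 8k = 766.067333… → ⌈·⌉ = 767
j=10: r + 9k = 858.534 → ⌈·⌉ = 859
j=11: r + 10k = 951.000666… → ⌈·⌉ = 952
j=12: r + 11k = 1043.467333… → ⌈·⌉ = 1044
j=13: r + 12k = 1135.934 → ⌈·⌉ = 1136
j=14: r + 13k = 1228.400666… → ⌈·⌉ = 1229
j=15: r + 14k = 1320.867333… → ⌈·⌉ = 1321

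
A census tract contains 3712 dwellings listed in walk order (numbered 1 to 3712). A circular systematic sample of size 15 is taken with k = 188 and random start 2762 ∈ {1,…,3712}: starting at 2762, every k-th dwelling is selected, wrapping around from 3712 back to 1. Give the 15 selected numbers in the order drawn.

Selection 1: 2762
Selection 2: 2762 + 188 = 2950
Selection 3: 2950 + 188 = 3138
Selection 4: 3138 + 188 = 3326
Selection 5: 3326 + 188 = 3514
Selection 6: 3514 + 188 = 3702
Selection 7: 3702 + 188 = 3890 → 3890 − 3712 = 178
Selection 8: 178 + 188 = 366
Selection 9: 366 + 188 = 554
Selection 10: 554 + 188 = 742
Selection 11: 742 + 188 = 930
Selection 12: 930 + 188 = 1118
Selection 13: 1118 + 188 = 1306
Selection 14: 1306 + 188 = 1494
Selection 15: 1494 + 188 = 1682

2762, 2950, 3138, 3326, 3514, 3702, 178, 366, 554, 742, 930, 1118, 1306, 1494, 1682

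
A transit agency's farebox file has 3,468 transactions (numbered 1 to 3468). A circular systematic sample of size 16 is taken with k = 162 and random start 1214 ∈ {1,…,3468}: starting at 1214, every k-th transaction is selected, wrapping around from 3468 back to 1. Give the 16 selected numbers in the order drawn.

1214, 1376, 1538, 1700, 1862, 2024, 2186, 2348, 2510, 2672, 2834, 2996, 3158, 3320, 14, 176

Selection 1: 1214
Selection 2: 1214 + 162 = 1376
Selection 3: 1376 + 162 = 1538
Selection 4: 1538 + 162 = 1700
Selection 5: 1700 + 162 = 1862
Selection 6: 1862 + 162 = 2024
Selection 7: 2024 + 162 = 2186
Selection 8: 2186 + 162 = 2348
Selection 9: 2348 + 162 = 2510
Selection 10: 2510 + 162 = 2672
Selection 11: 2672 + 162 = 2834
Selection 12: 2834 + 162 = 2996
Selection 13: 2996 + 162 = 3158
Selection 14: 3158 + 162 = 3320
Selection 15: 3320 + 162 = 3482 → 3482 − 3468 = 14
Selection 16: 14 + 162 = 176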